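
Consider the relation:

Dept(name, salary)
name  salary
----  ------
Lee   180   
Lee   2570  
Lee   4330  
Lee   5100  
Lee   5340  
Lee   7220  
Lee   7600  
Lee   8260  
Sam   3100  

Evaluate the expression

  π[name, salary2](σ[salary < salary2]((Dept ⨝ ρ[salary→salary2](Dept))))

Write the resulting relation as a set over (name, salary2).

ρ[salary→salary2]: schema becomes (name, salary2); tuples unchanged.
Dept ⋈ ρ[salary→salary2](Dept) (natural join on name): {(Lee, 180, 180), (Lee, 180, 2570), (Lee, 180, 4330), (Lee, 180, 5100), (Lee, 180, 5340), (Lee, 180, 7220), (Lee, 180, 7600), (Lee, 180, 8260), (Lee, 2570, 180), (Lee, 2570, 2570), (Lee, 2570, 4330), (Lee, 2570, 5100), (Lee, 2570, 5340), (Lee, 2570, 7220), (Lee, 2570, 7600), (Lee, 2570, 8260), (Lee, 4330, 180), (Lee, 4330, 2570), (Lee, 4330, 4330), (Lee, 4330, 5100), (Lee, 4330, 5340), (Lee, 4330, 7220), (Lee, 4330, 7600), (Lee, 4330, 8260), (Lee, 5100, 180), (Lee, 5100, 2570), (Lee, 5100, 4330), (Lee, 5100, 5100), (Lee, 5100, 5340), (Lee, 5100, 7220), (Lee, 5100, 7600), (Lee, 5100, 8260), (Lee, 5340, 180), (Lee, 5340, 2570), (Lee, 5340, 4330), (Lee, 5340, 5100), (Lee, 5340, 5340), (Lee, 5340, 7220), (Lee, 5340, 7600), (Lee, 5340, 8260), (Lee, 7220, 180), (Lee, 7220, 2570), (Lee, 7220, 4330), (Lee, 7220, 5100), (Lee, 7220, 5340), (Lee, 7220, 7220), (Lee, 7220, 7600), (Lee, 7220, 8260), (Lee, 7600, 180), (Lee, 7600, 2570), (Lee, 7600, 4330), (Lee, 7600, 5100), (Lee, 7600, 5340), (Lee, 7600, 7220), (Lee, 7600, 7600), (Lee, 7600, 8260), (Lee, 8260, 180), (Lee, 8260, 2570), (Lee, 8260, 4330), (Lee, 8260, 5100), (Lee, 8260, 5340), (Lee, 8260, 7220), (Lee, 8260, 7600), (Lee, 8260, 8260), (Sam, 3100, 3100)}
σ[salary < salary2]: keep tuples satisfying salary < salary2 → {(Lee, 180, 2570), (Lee, 180, 4330), (Lee, 180, 5100), (Lee, 180, 5340), (Lee, 180, 7220), (Lee, 180, 7600), (Lee, 180, 8260), (Lee, 2570, 4330), (Lee, 2570, 5100), (Lee, 2570, 5340), (Lee, 2570, 7220), (Lee, 2570, 7600), (Lee, 2570, 8260), (Lee, 4330, 5100), (Lee, 4330, 5340), (Lee, 4330, 7220), (Lee, 4330, 7600), (Lee, 4330, 8260), (Lee, 5100, 5340), (Lee, 5100, 7220), (Lee, 5100, 7600), (Lee, 5100, 8260), (Lee, 5340, 7220), (Lee, 5340, 7600), (Lee, 5340, 8260), (Lee, 7220, 7600), (Lee, 7220, 8260), (Lee, 7600, 8260)}
π[name, salary2]: project onto (name, salary2) (21 duplicate(s) eliminated) → {(Lee, 2570), (Lee, 4330), (Lee, 5100), (Lee, 5340), (Lee, 7220), (Lee, 7600), (Lee, 8260)}

{(Lee, 2570), (Lee, 4330), (Lee, 5100), (Lee, 5340), (Lee, 7220), (Lee, 7600), (Lee, 8260)}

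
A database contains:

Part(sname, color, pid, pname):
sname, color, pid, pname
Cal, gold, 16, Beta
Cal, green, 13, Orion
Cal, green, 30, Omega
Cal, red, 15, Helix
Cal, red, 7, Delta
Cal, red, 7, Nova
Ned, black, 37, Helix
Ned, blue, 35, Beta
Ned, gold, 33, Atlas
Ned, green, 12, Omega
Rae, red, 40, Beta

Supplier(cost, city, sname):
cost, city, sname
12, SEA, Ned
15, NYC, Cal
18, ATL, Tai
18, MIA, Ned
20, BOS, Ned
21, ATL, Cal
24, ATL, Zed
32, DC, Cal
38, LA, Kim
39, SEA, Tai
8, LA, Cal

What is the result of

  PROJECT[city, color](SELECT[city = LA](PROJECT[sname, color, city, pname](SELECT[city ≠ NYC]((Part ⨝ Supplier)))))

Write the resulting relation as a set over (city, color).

Joining Part and Supplier on sname yields {(Cal, gold, 16, Beta, 15, NYC), (Cal, gold, 16, Beta, 21, ATL), (Cal, gold, 16, Beta, 32, DC), (Cal, gold, 16, Beta, 8, LA), (Cal, green, 13, Orion, 15, NYC), (Cal, green, 13, Orion, 21, ATL), (Cal, green, 13, Orion, 32, DC), (Cal, green, 13, Orion, 8, LA), (Cal, green, 30, Omega, 15, NYC), (Cal, green, 30, Omega, 21, ATL), (Cal, green, 30, Omega, 32, DC), (Cal, green, 30, Omega, 8, LA), (Cal, red, 15, Helix, 15, NYC), (Cal, red, 15, Helix, 21, ATL), (Cal, red, 15, Helix, 32, DC), (Cal, red, 15, Helix, 8, LA), (Cal, red, 7, Delta, 15, NYC), (Cal, red, 7, Delta, 21, ATL), (Cal, red, 7, Delta, 32, DC), (Cal, red, 7, Delta, 8, LA), (Cal, red, 7, Nova, 15, NYC), (Cal, red, 7, Nova, 21, ATL), (Cal, red, 7, Nova, 32, DC), (Cal, red, 7, Nova, 8, LA), (Ned, black, 37, Helix, 12, SEA), (Ned, black, 37, Helix, 18, MIA), (Ned, black, 37, Helix, 20, BOS), (Ned, blue, 35, Beta, 12, SEA), (Ned, blue, 35, Beta, 18, MIA), (Ned, blue, 35, Beta, 20, BOS), (Ned, gold, 33, Atlas, 12, SEA), (Ned, gold, 33, Atlas, 18, MIA), (Ned, gold, 33, Atlas, 20, BOS), (Ned, green, 12, Omega, 12, SEA), (Ned, green, 12, Omega, 18, MIA), (Ned, green, 12, Omega, 20, BOS)}.
Filtering on city ≠ NYC leaves {(Cal, gold, 16, Beta, 21, ATL), (Cal, gold, 16, Beta, 32, DC), (Cal, gold, 16, Beta, 8, LA), (Cal, green, 13, Orion, 21, ATL), (Cal, green, 13, Orion, 32, DC), (Cal, green, 13, Orion, 8, LA), (Cal, green, 30, Omega, 21, ATL), (Cal, green, 30, Omega, 32, DC), (Cal, green, 30, Omega, 8, LA), (Cal, red, 15, Helix, 21, ATL), (Cal, red, 15, Helix, 32, DC), (Cal, red, 15, Helix, 8, LA), (Cal, red, 7, Delta, 21, ATL), (Cal, red, 7, Delta, 32, DC), (Cal, red, 7, Delta, 8, LA), (Cal, red, 7, Nova, 21, ATL), (Cal, red, 7, Nova, 32, DC), (Cal, red, 7, Nova, 8, LA), (Ned, black, 37, Helix, 12, SEA), (Ned, black, 37, Helix, 18, MIA), (Ned, black, 37, Helix, 20, BOS), (Ned, blue, 35, Beta, 12, SEA), (Ned, blue, 35, Beta, 18, MIA), (Ned, blue, 35, Beta, 20, BOS), (Ned, gold, 33, Atlas, 12, SEA), (Ned, gold, 33, Atlas, 18, MIA), (Ned, gold, 33, Atlas, 20, BOS), (Ned, green, 12, Omega, 12, SEA), (Ned, green, 12, Omega, 18, MIA), (Ned, green, 12, Omega, 20, BOS)}.
π_{sname, color, city, pname} gives {(Cal, gold, ATL, Beta), (Cal, gold, DC, Beta), (Cal, gold, LA, Beta), (Cal, green, ATL, Omega), (Cal, green, ATL, Orion), (Cal, green, DC, Omega), (Cal, green, DC, Orion), (Cal, green, LA, Omega), (Cal, green, LA, Orion), (Cal, red, ATL, Delta), (Cal, red, ATL, Helix), (Cal, red, ATL, Nova), (Cal, red, DC, Delta), (Cal, red, DC, Helix), (Cal, red, DC, Nova), (Cal, red, LA, Delta), (Cal, red, LA, Helix), (Cal, red, LA, Nova), (Ned, black, BOS, Helix), (Ned, black, MIA, Helix), (Ned, black, SEA, Helix), (Ned, blue, BOS, Beta), (Ned, blue, MIA, Beta), (Ned, blue, SEA, Beta), (Ned, gold, BOS, Atlas), (Ned, gold, MIA, Atlas), (Ned, gold, SEA, Atlas), (Ned, green, BOS, Omega), (Ned, green, MIA, Omega), (Ned, green, SEA, Omega)}.
Filtering on city = LA leaves {(Cal, gold, LA, Beta), (Cal, green, LA, Omega), (Cal, green, LA, Orion), (Cal, red, LA, Delta), (Cal, red, LA, Helix), (Cal, red, LA, Nova)}.
π_{city, color} gives {(LA, gold), (LA, green), (LA, red)} (3 duplicate(s) eliminated).

{(LA, gold), (LA, green), (LA, red)}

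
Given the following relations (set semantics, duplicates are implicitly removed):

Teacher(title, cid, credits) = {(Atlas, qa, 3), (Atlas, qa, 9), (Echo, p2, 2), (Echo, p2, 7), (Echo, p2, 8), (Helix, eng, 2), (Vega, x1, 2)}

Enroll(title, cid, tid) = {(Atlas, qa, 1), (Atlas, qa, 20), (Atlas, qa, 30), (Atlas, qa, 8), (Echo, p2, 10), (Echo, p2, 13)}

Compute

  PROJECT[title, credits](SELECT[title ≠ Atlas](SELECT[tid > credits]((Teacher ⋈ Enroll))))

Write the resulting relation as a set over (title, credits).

Teacher ⋈ Enroll (natural join on title, cid): {(Atlas, qa, 3, 1), (Atlas, qa, 3, 20), (Atlas, qa, 3, 30), (Atlas, qa, 3, 8), (Atlas, qa, 9, 1), (Atlas, qa, 9, 20), (Atlas, qa, 9, 30), (Atlas, qa, 9, 8), (Echo, p2, 2, 10), (Echo, p2, 2, 13), (Echo, p2, 7, 10), (Echo, p2, 7, 13), (Echo, p2, 8, 10), (Echo, p2, 8, 13)}
Filtering on tid > credits leaves {(Atlas, qa, 3, 20), (Atlas, qa, 3, 30), (Atlas, qa, 3, 8), (Atlas, qa, 9, 20), (Atlas, qa, 9, 30), (Echo, p2, 2, 10), (Echo, p2, 2, 13), (Echo, p2, 7, 10), (Echo, p2, 7, 13), (Echo, p2, 8, 10), (Echo, p2, 8, 13)}.
Filtering on title ≠ Atlas leaves {(Echo, p2, 2, 10), (Echo, p2, 2, 13), (Echo, p2, 7, 10), (Echo, p2, 7, 13), (Echo, p2, 8, 10), (Echo, p2, 8, 13)}.
π[title, credits]: project onto (title, credits) (3 duplicate(s) eliminated) → {(Echo, 2), (Echo, 7), (Echo, 8)}

{(Echo, 2), (Echo, 7), (Echo, 8)}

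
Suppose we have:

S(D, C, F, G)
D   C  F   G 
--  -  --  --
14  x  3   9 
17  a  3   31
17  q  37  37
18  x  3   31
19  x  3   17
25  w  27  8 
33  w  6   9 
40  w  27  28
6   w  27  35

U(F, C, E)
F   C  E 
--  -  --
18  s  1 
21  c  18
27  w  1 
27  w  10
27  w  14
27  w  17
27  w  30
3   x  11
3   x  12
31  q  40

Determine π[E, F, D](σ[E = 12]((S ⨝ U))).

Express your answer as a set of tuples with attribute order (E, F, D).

S ⋈ U (natural join on C, F): {(14, x, 3, 9, 11), (14, x, 3, 9, 12), (18, x, 3, 31, 11), (18, x, 3, 31, 12), (19, x, 3, 17, 11), (19, x, 3, 17, 12), (25, w, 27, 8, 1), (25, w, 27, 8, 10), (25, w, 27, 8, 14), (25, w, 27, 8, 17), (25, w, 27, 8, 30), (40, w, 27, 28, 1), (40, w, 27, 28, 10), (40, w, 27, 28, 14), (40, w, 27, 28, 17), (40, w, 27, 28, 30), (6, w, 27, 35, 1), (6, w, 27, 35, 10), (6, w, 27, 35, 14), (6, w, 27, 35, 17), (6, w, 27, 35, 30)}
σ[E = 12]: keep tuples satisfying E = 12 → {(14, x, 3, 9, 12), (18, x, 3, 31, 12), (19, x, 3, 17, 12)}
Projecting to E, F, D: {(12, 3, 14), (12, 3, 18), (12, 3, 19)}

{(12, 3, 14), (12, 3, 18), (12, 3, 19)}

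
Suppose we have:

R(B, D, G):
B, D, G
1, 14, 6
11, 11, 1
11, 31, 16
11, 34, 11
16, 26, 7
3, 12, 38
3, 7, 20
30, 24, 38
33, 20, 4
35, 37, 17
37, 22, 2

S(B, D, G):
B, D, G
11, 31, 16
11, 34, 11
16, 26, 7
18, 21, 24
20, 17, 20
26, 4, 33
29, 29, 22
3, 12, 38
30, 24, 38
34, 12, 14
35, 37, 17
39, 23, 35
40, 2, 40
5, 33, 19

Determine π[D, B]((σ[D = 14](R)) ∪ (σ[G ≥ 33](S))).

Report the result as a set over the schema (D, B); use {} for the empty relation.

Filtering on D = 14 leaves {(1, 14, 6)}.
Filtering on G ≥ 33 leaves {(26, 4, 33), (3, 12, 38), (30, 24, 38), (39, 23, 35), (40, 2, 40)}.
Union: {(1, 14, 6)} with {(26, 4, 33), (3, 12, 38), (30, 24, 38), (39, 23, 35), (40, 2, 40)} → {(1, 14, 6), (26, 4, 33), (3, 12, 38), (30, 24, 38), (39, 23, 35), (40, 2, 40)}
π_{D, B} gives {(12, 3), (14, 1), (2, 40), (23, 39), (24, 30), (4, 26)}.

{(12, 3), (14, 1), (2, 40), (23, 39), (24, 30), (4, 26)}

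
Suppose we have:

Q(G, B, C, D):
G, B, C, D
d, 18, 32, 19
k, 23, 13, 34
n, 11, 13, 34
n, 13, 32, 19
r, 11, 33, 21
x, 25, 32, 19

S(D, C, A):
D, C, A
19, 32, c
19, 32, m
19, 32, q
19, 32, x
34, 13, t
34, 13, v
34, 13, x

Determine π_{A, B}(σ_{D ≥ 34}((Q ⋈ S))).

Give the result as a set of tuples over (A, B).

Joining Q and S on C, D yields {(d, 18, 32, 19, c), (d, 18, 32, 19, m), (d, 18, 32, 19, q), (d, 18, 32, 19, x), (k, 23, 13, 34, t), (k, 23, 13, 34, v), (k, 23, 13, 34, x), (n, 11, 13, 34, t), (n, 11, 13, 34, v), (n, 11, 13, 34, x), (n, 13, 32, 19, c), (n, 13, 32, 19, m), (n, 13, 32, 19, q), (n, 13, 32, 19, x), (x, 25, 32, 19, c), (x, 25, 32, 19, m), (x, 25, 32, 19, q), (x, 25, 32, 19, x)}.
Apply σ_{D ≥ 34}; surviving tuples: {(k, 23, 13, 34, t), (k, 23, 13, 34, v), (k, 23, 13, 34, x), (n, 11, 13, 34, t), (n, 11, 13, 34, v), (n, 11, 13, 34, x)}
π_{A, B} gives {(t, 11), (t, 23), (v, 11), (v, 23), (x, 11), (x, 23)}.

{(t, 11), (t, 23), (v, 11), (v, 23), (x, 11), (x, 23)}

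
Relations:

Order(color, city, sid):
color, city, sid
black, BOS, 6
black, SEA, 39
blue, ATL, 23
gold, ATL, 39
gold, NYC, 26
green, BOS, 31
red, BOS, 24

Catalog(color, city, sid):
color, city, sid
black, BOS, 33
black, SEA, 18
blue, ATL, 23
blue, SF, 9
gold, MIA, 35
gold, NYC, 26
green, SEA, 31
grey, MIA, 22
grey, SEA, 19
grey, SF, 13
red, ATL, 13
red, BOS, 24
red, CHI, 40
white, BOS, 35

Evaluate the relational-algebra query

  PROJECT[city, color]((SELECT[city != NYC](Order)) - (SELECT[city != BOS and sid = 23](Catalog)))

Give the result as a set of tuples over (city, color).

{(ATL, gold), (BOS, black), (BOS, green), (BOS, red), (SEA, black)}

Apply σ_{city != NYC}; surviving tuples: {(black, BOS, 6), (black, SEA, 39), (blue, ATL, 23), (gold, ATL, 39), (green, BOS, 31), (red, BOS, 24)}
Apply σ_{city != BOS and sid = 23}; surviving tuples: {(blue, ATL, 23)}
Taking the difference: {(black, BOS, 6), (black, SEA, 39), (gold, ATL, 39), (green, BOS, 31), (red, BOS, 24)}
π_{city, color} gives {(ATL, gold), (BOS, black), (BOS, green), (BOS, red), (SEA, black)}.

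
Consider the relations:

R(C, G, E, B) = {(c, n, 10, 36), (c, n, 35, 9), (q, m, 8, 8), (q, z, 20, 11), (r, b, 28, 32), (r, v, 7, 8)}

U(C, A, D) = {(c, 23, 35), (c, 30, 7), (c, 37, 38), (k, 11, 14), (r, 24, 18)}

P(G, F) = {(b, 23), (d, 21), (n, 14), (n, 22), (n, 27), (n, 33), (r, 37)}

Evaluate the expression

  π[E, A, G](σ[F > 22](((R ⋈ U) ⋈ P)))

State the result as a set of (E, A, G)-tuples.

{(10, 23, n), (10, 30, n), (10, 37, n), (28, 24, b), (35, 23, n), (35, 30, n), (35, 37, n)}

Joining R and U on C yields {(c, n, 10, 36, 23, 35), (c, n, 10, 36, 30, 7), (c, n, 10, 36, 37, 38), (c, n, 35, 9, 23, 35), (c, n, 35, 9, 30, 7), (c, n, 35, 9, 37, 38), (r, b, 28, 32, 24, 18), (r, v, 7, 8, 24, 18)}.
Joining (R ⋈ U) and P on G yields {(c, n, 10, 36, 23, 35, 14), (c, n, 10, 36, 23, 35, 22), (c, n, 10, 36, 23, 35, 27), (c, n, 10, 36, 23, 35, 33), (c, n, 10, 36, 30, 7, 14), (c, n, 10, 36, 30, 7, 22), (c, n, 10, 36, 30, 7, 27), (c, n, 10, 36, 30, 7, 33), (c, n, 10, 36, 37, 38, 14), (c, n, 10, 36, 37, 38, 22), (c, n, 10, 36, 37, 38, 27), (c, n, 10, 36, 37, 38, 33), (c, n, 35, 9, 23, 35, 14), (c, n, 35, 9, 23, 35, 22), (c, n, 35, 9, 23, 35, 27), (c, n, 35, 9, 23, 35, 33), (c, n, 35, 9, 30, 7, 14), (c, n, 35, 9, 30, 7, 22), (c, n, 35, 9, 30, 7, 27), (c, n, 35, 9, 30, 7, 33), (c, n, 35, 9, 37, 38, 14), (c, n, 35, 9, 37, 38, 22), (c, n, 35, 9, 37, 38, 27), (c, n, 35, 9, 37, 38, 33), (r, b, 28, 32, 24, 18, 23)}.
σ[F > 22]: keep tuples satisfying F > 22 → {(c, n, 10, 36, 23, 35, 27), (c, n, 10, 36, 23, 35, 33), (c, n, 10, 36, 30, 7, 27), (c, n, 10, 36, 30, 7, 33), (c, n, 10, 36, 37, 38, 27), (c, n, 10, 36, 37, 38, 33), (c, n, 35, 9, 23, 35, 27), (c, n, 35, 9, 23, 35, 33), (c, n, 35, 9, 30, 7, 27), (c, n, 35, 9, 30, 7, 33), (c, n, 35, 9, 37, 38, 27), (c, n, 35, 9, 37, 38, 33), (r, b, 28, 32, 24, 18, 23)}
π_{E, A, G} gives {(10, 23, n), (10, 30, n), (10, 37, n), (28, 24, b), (35, 23, n), (35, 30, n), (35, 37, n)} (6 duplicate(s) eliminated).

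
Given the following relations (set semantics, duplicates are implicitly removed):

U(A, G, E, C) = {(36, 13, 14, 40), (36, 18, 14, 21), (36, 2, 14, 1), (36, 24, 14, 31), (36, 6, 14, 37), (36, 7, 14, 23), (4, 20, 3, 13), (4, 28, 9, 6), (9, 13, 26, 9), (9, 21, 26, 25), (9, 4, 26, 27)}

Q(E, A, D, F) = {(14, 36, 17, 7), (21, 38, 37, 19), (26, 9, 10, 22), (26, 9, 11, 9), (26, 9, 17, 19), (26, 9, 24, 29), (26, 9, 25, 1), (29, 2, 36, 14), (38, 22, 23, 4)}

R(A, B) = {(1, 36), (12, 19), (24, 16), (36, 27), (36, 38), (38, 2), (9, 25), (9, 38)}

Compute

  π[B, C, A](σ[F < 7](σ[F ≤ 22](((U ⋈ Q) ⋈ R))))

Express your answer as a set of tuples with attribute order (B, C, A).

{(25, 25, 9), (25, 27, 9), (25, 9, 9), (38, 25, 9), (38, 27, 9), (38, 9, 9)}

Natural join on A, E: {(36, 13, 14, 40, 17, 7), (36, 18, 14, 21, 17, 7), (36, 2, 14, 1, 17, 7), (36, 24, 14, 31, 17, 7), (36, 6, 14, 37, 17, 7), (36, 7, 14, 23, 17, 7), (9, 13, 26, 9, 10, 22), (9, 13, 26, 9, 11, 9), (9, 13, 26, 9, 17, 19), (9, 13, 26, 9, 24, 29), (9, 13, 26, 9, 25, 1), (9, 21, 26, 25, 10, 22), (9, 21, 26, 25, 11, 9), (9, 21, 26, 25, 17, 19), (9, 21, 26, 25, 24, 29), (9, 21, 26, 25, 25, 1), (9, 4, 26, 27, 10, 22), (9, 4, 26, 27, 11, 9), (9, 4, 26, 27, 17, 19), (9, 4, 26, 27, 24, 29), (9, 4, 26, 27, 25, 1)}
Natural join on A: {(36, 13, 14, 40, 17, 7, 27), (36, 13, 14, 40, 17, 7, 38), (36, 18, 14, 21, 17, 7, 27), (36, 18, 14, 21, 17, 7, 38), (36, 2, 14, 1, 17, 7, 27), (36, 2, 14, 1, 17, 7, 38), (36, 24, 14, 31, 17, 7, 27), (36, 24, 14, 31, 17, 7, 38), (36, 6, 14, 37, 17, 7, 27), (36, 6, 14, 37, 17, 7, 38), (36, 7, 14, 23, 17, 7, 27), (36, 7, 14, 23, 17, 7, 38), (9, 13, 26, 9, 10, 22, 25), (9, 13, 26, 9, 10, 22, 38), (9, 13, 26, 9, 11, 9, 25), (9, 13, 26, 9, 11, 9, 38), (9, 13, 26, 9, 17, 19, 25), (9, 13, 26, 9, 17, 19, 38), (9, 13, 26, 9, 24, 29, 25), (9, 13, 26, 9, 24, 29, 38), (9, 13, 26, 9, 25, 1, 25), (9, 13, 26, 9, 25, 1, 38), (9, 21, 26, 25, 10, 22, 25), (9, 21, 26, 25, 10, 22, 38), (9, 21, 26, 25, 11, 9, 25), (9, 21, 26, 25, 11, 9, 38), (9, 21, 26, 25, 17, 19, 25), (9, 21, 26, 25, 17, 19, 38), (9, 21, 26, 25, 24, 29, 25), (9, 21, 26, 25, 24, 29, 38), (9, 21, 26, 25, 25, 1, 25), (9, 21, 26, 25, 25, 1, 38), (9, 4, 26, 27, 10, 22, 25), (9, 4, 26, 27, 10, 22, 38), (9, 4, 26, 27, 11, 9, 25), (9, 4, 26, 27, 11, 9, 38), (9, 4, 26, 27, 17, 19, 25), (9, 4, 26, 27, 17, 19, 38), (9, 4, 26, 27, 24, 29, 25), (9, 4, 26, 27, 24, 29, 38), (9, 4, 26, 27, 25, 1, 25), (9, 4, 26, 27, 25, 1, 38)}
Apply σ_{F ≤ 22}; surviving tuples: {(36, 13, 14, 40, 17, 7, 27), (36, 13, 14, 40, 17, 7, 38), (36, 18, 14, 21, 17, 7, 27), (36, 18, 14, 21, 17, 7, 38), (36, 2, 14, 1, 17, 7, 27), (36, 2, 14, 1, 17, 7, 38), (36, 24, 14, 31, 17, 7, 27), (36, 24, 14, 31, 17, 7, 38), (36, 6, 14, 37, 17, 7, 27), (36, 6, 14, 37, 17, 7, 38), (36, 7, 14, 23, 17, 7, 27), (36, 7, 14, 23, 17, 7, 38), (9, 13, 26, 9, 10, 22, 25), (9, 13, 26, 9, 10, 22, 38), (9, 13, 26, 9, 11, 9, 25), (9, 13, 26, 9, 11, 9, 38), (9, 13, 26, 9, 17, 19, 25), (9, 13, 26, 9, 17, 19, 38), (9, 13, 26, 9, 25, 1, 25), (9, 13, 26, 9, 25, 1, 38), (9, 21, 26, 25, 10, 22, 25), (9, 21, 26, 25, 10, 22, 38), (9, 21, 26, 25, 11, 9, 25), (9, 21, 26, 25, 11, 9, 38), (9, 21, 26, 25, 17, 19, 25), (9, 21, 26, 25, 17, 19, 38), (9, 21, 26, 25, 25, 1, 25), (9, 21, 26, 25, 25, 1, 38), (9, 4, 26, 27, 10, 22, 25), (9, 4, 26, 27, 10, 22, 38), (9, 4, 26, 27, 11, 9, 25), (9, 4, 26, 27, 11, 9, 38), (9, 4, 26, 27, 17, 19, 25), (9, 4, 26, 27, 17, 19, 38), (9, 4, 26, 27, 25, 1, 25), (9, 4, 26, 27, 25, 1, 38)}
Apply σ_{F < 7}; surviving tuples: {(9, 13, 26, 9, 25, 1, 25), (9, 13, 26, 9, 25, 1, 38), (9, 21, 26, 25, 25, 1, 25), (9, 21, 26, 25, 25, 1, 38), (9, 4, 26, 27, 25, 1, 25), (9, 4, 26, 27, 25, 1, 38)}
Projecting to B, C, A: {(25, 25, 9), (25, 27, 9), (25, 9, 9), (38, 25, 9), (38, 27, 9), (38, 9, 9)}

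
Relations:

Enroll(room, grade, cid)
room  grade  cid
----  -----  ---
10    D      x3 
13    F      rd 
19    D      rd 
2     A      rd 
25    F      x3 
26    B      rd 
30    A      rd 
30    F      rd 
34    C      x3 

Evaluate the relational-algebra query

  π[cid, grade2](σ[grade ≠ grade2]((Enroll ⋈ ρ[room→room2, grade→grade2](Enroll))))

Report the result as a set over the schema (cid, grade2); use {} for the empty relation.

ρ[room→room2, grade→grade2]: schema becomes (room2, grade2, cid); tuples unchanged.
Natural join on cid: {(10, D, x3, 10, D), (10, D, x3, 25, F), (10, D, x3, 34, C), (13, F, rd, 13, F), (13, F, rd, 19, D), (13, F, rd, 2, A), (13, F, rd, 26, B), (13, F, rd, 30, A), (13, F, rd, 30, F), (19, D, rd, 13, F), (19, D, rd, 19, D), (19, D, rd, 2, A), (19, D, rd, 26, B), (19, D, rd, 30, A), (19, D, rd, 30, F), (2, A, rd, 13, F), (2, A, rd, 19, D), (2, A, rd, 2, A), (2, A, rd, 26, B), (2, A, rd, 30, A), (2, A, rd, 30, F), (25, F, x3, 10, D), (25, F, x3, 25, F), (25, F, x3, 34, C), (26, B, rd, 13, F), (26, B, rd, 19, D), (26, B, rd, 2, A), (26, B, rd, 26, B), (26, B, rd, 30, A), (26, B, rd, 30, F), (30, A, rd, 13, F), (30, A, rd, 19, D), (30, A, rd, 2, A), (30, A, rd, 26, B), (30, A, rd, 30, A), (30, A, rd, 30, F), (30, F, rd, 13, F), (30, F, rd, 19, D), (30, F, rd, 2, A), (30, F, rd, 26, B), (30, F, rd, 30, A), (30, F, rd, 30, F), (34, C, x3, 10, D), (34, C, x3, 25, F), (34, C, x3, 34, C)}
Apply σ_{grade ≠ grade2}; surviving tuples: {(10, D, x3, 25, F), (10, D, x3, 34, C), (13, F, rd, 19, D), (13, F, rd, 2, A), (13, F, rd, 26, B), (13, F, rd, 30, A), (19, D, rd, 13, F), (19, D, rd, 2, A), (19, D, rd, 26, B), (19, D, rd, 30, A), (19, D, rd, 30, F), (2, A, rd, 13, F), (2, A, rd, 19, D), (2, A, rd, 26, B), (2, A, rd, 30, F), (25, F, x3, 10, D), (25, F, x3, 34, C), (26, B, rd, 13, F), (26, B, rd, 19, D), (26, B, rd, 2, A), (26, B, rd, 30, A), (26, B, rd, 30, F), (30, A, rd, 13, F), (30, A, rd, 19, D), (30, A, rd, 26, B), (30, A, rd, 30, F), (30, F, rd, 19, D), (30, F, rd, 2, A), (30, F, rd, 26, B), (30, F, rd, 30, A), (34, C, x3, 10, D), (34, C, x3, 25, F)}
π[cid, grade2]: project onto (cid, grade2) (25 duplicate(s) eliminated) → {(rd, A), (rd, B), (rd, D), (rd, F), (x3, C), (x3, D), (x3, F)}

{(rd, A), (rd, B), (rd, D), (rd, F), (x3, C), (x3, D), (x3, F)}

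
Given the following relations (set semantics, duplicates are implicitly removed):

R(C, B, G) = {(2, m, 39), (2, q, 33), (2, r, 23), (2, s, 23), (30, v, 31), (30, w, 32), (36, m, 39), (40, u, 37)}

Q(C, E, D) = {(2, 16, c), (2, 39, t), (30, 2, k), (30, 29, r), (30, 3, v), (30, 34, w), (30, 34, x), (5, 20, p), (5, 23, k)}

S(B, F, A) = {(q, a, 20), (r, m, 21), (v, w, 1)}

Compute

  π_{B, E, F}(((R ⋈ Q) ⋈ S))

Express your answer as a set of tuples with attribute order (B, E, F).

R ⋈ Q (natural join on C): {(2, m, 39, 16, c), (2, m, 39, 39, t), (2, q, 33, 16, c), (2, q, 33, 39, t), (2, r, 23, 16, c), (2, r, 23, 39, t), (2, s, 23, 16, c), (2, s, 23, 39, t), (30, v, 31, 2, k), (30, v, 31, 29, r), (30, v, 31, 3, v), (30, v, 31, 34, w), (30, v, 31, 34, x), (30, w, 32, 2, k), (30, w, 32, 29, r), (30, w, 32, 3, v), (30, w, 32, 34, w), (30, w, 32, 34, x)}
(R ⋈ Q) ⋈ S (natural join on B): {(2, q, 33, 16, c, a, 20), (2, q, 33, 39, t, a, 20), (2, r, 23, 16, c, m, 21), (2, r, 23, 39, t, m, 21), (30, v, 31, 2, k, w, 1), (30, v, 31, 29, r, w, 1), (30, v, 31, 3, v, w, 1), (30, v, 31, 34, w, w, 1), (30, v, 31, 34, x, w, 1)}
Projecting to B, E, F (1 duplicate(s) eliminated): {(q, 16, a), (q, 39, a), (r, 16, m), (r, 39, m), (v, 2, w), (v, 29, w), (v, 3, w), (v, 34, w)}

{(q, 16, a), (q, 39, a), (r, 16, m), (r, 39, m), (v, 2, w), (v, 29, w), (v, 3, w), (v, 34, w)}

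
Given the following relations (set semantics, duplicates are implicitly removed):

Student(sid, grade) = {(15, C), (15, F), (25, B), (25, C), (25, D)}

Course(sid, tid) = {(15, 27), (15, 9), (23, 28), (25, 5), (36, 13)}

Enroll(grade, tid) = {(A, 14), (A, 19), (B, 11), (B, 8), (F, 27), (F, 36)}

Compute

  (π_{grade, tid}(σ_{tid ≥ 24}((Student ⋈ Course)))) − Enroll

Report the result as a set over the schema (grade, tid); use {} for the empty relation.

Joining Student and Course on sid yields {(15, C, 27), (15, C, 9), (15, F, 27), (15, F, 9), (25, B, 5), (25, C, 5), (25, D, 5)}.
Filtering on tid ≥ 24 leaves {(15, C, 27), (15, F, 27)}.
π[grade, tid]: project onto (grade, tid) → {(C, 27), (F, 27)}
Difference: {(C, 27), (F, 27)} with {(A, 14), (A, 19), (B, 11), (B, 8), (F, 27), (F, 36)} → {(C, 27)}

{(C, 27)}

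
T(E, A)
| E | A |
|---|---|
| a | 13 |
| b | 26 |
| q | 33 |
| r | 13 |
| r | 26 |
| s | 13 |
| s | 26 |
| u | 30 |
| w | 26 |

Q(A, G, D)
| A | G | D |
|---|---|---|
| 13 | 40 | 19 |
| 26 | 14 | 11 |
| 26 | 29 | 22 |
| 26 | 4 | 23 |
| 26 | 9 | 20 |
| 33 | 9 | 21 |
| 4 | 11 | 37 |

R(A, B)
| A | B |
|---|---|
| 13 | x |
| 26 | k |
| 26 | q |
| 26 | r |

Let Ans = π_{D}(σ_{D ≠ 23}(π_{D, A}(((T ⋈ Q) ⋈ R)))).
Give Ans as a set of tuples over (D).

{11, 19, 20, 22}

Natural join on A: {(a, 13, 40, 19), (b, 26, 14, 11), (b, 26, 29, 22), (b, 26, 4, 23), (b, 26, 9, 20), (q, 33, 9, 21), (r, 13, 40, 19), (r, 26, 14, 11), (r, 26, 29, 22), (r, 26, 4, 23), (r, 26, 9, 20), (s, 13, 40, 19), (s, 26, 14, 11), (s, 26, 29, 22), (s, 26, 4, 23), (s, 26, 9, 20), (w, 26, 14, 11), (w, 26, 29, 22), (w, 26, 4, 23), (w, 26, 9, 20)}
Natural join on A: {(a, 13, 40, 19, x), (b, 26, 14, 11, k), (b, 26, 14, 11, q), (b, 26, 14, 11, r), (b, 26, 29, 22, k), (b, 26, 29, 22, q), (b, 26, 29, 22, r), (b, 26, 4, 23, k), (b, 26, 4, 23, q), (b, 26, 4, 23, r), (b, 26, 9, 20, k), (b, 26, 9, 20, q), (b, 26, 9, 20, r), (r, 13, 40, 19, x), (r, 26, 14, 11, k), (r, 26, 14, 11, q), (r, 26, 14, 11, r), (r, 26, 29, 22, k), (r, 26, 29, 22, q), (r, 26, 29, 22, r), (r, 26, 4, 23, k), (r, 26, 4, 23, q), (r, 26, 4, 23, r), (r, 26, 9, 20, k), (r, 26, 9, 20, q), (r, 26, 9, 20, r), (s, 13, 40, 19, x), (s, 26, 14, 11, k), (s, 26, 14, 11, q), (s, 26, 14, 11, r), (s, 26, 29, 22, k), (s, 26, 29, 22, q), (s, 26, 29, 22, r), (s, 26, 4, 23, k), (s, 26, 4, 23, q), (s, 26, 4, 23, r), (s, 26, 9, 20, k), (s, 26, 9, 20, q), (s, 26, 9, 20, r), (w, 26, 14, 11, k), (w, 26, 14, 11, q), (w, 26, 14, 11, r), (w, 26, 29, 22, k), (w, 26, 29, 22, q), (w, 26, 29, 22, r), (w, 26, 4, 23, k), (w, 26, 4, 23, q), (w, 26, 4, 23, r), (w, 26, 9, 20, k), (w, 26, 9, 20, q), (w, 26, 9, 20, r)}
π_{D, A} gives {(11, 26), (19, 13), (20, 26), (22, 26), (23, 26)} (46 duplicate(s) eliminated).
Selection D ≠ 23: {(11, 26), (19, 13), (20, 26), (22, 26)}
π_{D} gives {11, 19, 20, 22}.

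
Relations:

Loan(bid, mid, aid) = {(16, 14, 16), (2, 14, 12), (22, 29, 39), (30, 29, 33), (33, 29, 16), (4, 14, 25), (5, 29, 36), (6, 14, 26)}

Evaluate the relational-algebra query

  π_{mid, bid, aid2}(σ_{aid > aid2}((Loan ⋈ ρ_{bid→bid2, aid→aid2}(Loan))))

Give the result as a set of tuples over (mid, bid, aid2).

ρ[bid→bid2, aid→aid2]: schema becomes (bid2, mid, aid2); tuples unchanged.
Joining Loan and ρ_{bid→bid2, aid→aid2}(Loan) on mid yields {(16, 14, 16, 16, 16), (16, 14, 16, 2, 12), (16, 14, 16, 4, 25), (16, 14, 16, 6, 26), (2, 14, 12, 16, 16), (2, 14, 12, 2, 12), (2, 14, 12, 4, 25), (2, 14, 12, 6, 26), (22, 29, 39, 22, 39), (22, 29, 39, 30, 33), (22, 29, 39, 33, 16), (22, 29, 39, 5, 36), (30, 29, 33, 22, 39), (30, 29, 33, 30, 33), (30, 29, 33, 33, 16), (30, 29, 33, 5, 36), (33, 29, 16, 22, 39), (33, 29, 16, 30, 33), (33, 29, 16, 33, 16), (33, 29, 16, 5, 36), (4, 14, 25, 16, 16), (4, 14, 25, 2, 12), (4, 14, 25, 4, 25), (4, 14, 25, 6, 26), (5, 29, 36, 22, 39), (5, 29, 36, 30, 33), (5, 29, 36, 33, 16), (5, 29, 36, 5, 36), (6, 14, 26, 16, 16), (6, 14, 26, 2, 12), (6, 14, 26, 4, 25), (6, 14, 26, 6, 26)}.
Apply σ_{aid > aid2}; surviving tuples: {(16, 14, 16, 2, 12), (22, 29, 39, 30, 33), (22, 29, 39, 33, 16), (22, 29, 39, 5, 36), (30, 29, 33, 33, 16), (4, 14, 25, 16, 16), (4, 14, 25, 2, 12), (5, 29, 36, 30, 33), (5, 29, 36, 33, 16), (6, 14, 26, 16, 16), (6, 14, 26, 2, 12), (6, 14, 26, 4, 25)}
Keep only column(s) mid, bid, aid2: {(14, 16, 12), (14, 4, 12), (14, 4, 16), (14, 6, 12), (14, 6, 16), (14, 6, 25), (29, 22, 16), (29, 22, 33), (29, 22, 36), (29, 30, 16), (29, 5, 16), (29, 5, 33)}

{(14, 16, 12), (14, 4, 12), (14, 4, 16), (14, 6, 12), (14, 6, 16), (14, 6, 25), (29, 22, 16), (29, 22, 33), (29, 22, 36), (29, 30, 16), (29, 5, 16), (29, 5, 33)}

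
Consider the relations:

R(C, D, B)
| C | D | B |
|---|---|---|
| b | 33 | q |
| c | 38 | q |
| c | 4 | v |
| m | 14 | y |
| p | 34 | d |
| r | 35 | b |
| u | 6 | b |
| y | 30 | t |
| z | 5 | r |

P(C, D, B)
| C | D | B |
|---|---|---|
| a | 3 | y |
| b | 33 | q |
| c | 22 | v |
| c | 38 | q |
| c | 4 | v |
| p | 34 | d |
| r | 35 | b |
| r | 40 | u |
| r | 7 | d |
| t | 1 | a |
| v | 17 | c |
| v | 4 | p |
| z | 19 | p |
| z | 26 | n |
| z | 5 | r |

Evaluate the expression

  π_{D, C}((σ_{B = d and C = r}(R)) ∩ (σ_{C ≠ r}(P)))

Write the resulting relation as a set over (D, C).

{}

Selection B = d and C = r: {}
Selection C ≠ r: {(a, 3, y), (b, 33, q), (c, 22, v), (c, 38, q), (c, 4, v), (p, 34, d), (t, 1, a), (v, 17, c), (v, 4, p), (z, 19, p), (z, 26, n), (z, 5, r)}
Set intersection of the two operands is {}.
π_{D, C} gives {}.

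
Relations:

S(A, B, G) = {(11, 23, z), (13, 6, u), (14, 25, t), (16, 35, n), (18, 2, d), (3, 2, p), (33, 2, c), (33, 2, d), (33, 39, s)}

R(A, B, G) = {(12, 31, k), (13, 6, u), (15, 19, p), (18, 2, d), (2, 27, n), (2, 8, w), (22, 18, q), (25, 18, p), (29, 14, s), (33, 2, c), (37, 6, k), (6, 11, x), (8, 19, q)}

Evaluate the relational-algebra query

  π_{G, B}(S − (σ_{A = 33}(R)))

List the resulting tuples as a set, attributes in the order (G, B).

Selection A = 33: {(33, 2, c)}
Taking the difference: {(11, 23, z), (13, 6, u), (14, 25, t), (16, 35, n), (18, 2, d), (3, 2, p), (33, 2, d), (33, 39, s)}
Keep only column(s) G, B (1 duplicate(s) eliminated): {(d, 2), (n, 35), (p, 2), (s, 39), (t, 25), (u, 6), (z, 23)}

{(d, 2), (n, 35), (p, 2), (s, 39), (t, 25), (u, 6), (z, 23)}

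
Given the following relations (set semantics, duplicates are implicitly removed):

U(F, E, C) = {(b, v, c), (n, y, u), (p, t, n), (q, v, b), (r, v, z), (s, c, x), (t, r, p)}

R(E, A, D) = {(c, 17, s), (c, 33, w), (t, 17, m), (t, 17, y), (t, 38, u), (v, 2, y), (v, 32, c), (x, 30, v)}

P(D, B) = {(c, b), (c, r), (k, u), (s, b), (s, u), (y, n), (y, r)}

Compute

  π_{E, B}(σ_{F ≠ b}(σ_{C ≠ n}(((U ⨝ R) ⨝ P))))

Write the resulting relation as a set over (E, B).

{(c, b), (c, u), (v, b), (v, n), (v, r)}

U ⋈ R (natural join on E): {(b, v, c, 2, y), (b, v, c, 32, c), (p, t, n, 17, m), (p, t, n, 17, y), (p, t, n, 38, u), (q, v, b, 2, y), (q, v, b, 32, c), (r, v, z, 2, y), (r, v, z, 32, c), (s, c, x, 17, s), (s, c, x, 33, w)}
(U ⨝ R) ⋈ P (natural join on D): {(b, v, c, 2, y, n), (b, v, c, 2, y, r), (b, v, c, 32, c, b), (b, v, c, 32, c, r), (p, t, n, 17, y, n), (p, t, n, 17, y, r), (q, v, b, 2, y, n), (q, v, b, 2, y, r), (q, v, b, 32, c, b), (q, v, b, 32, c, r), (r, v, z, 2, y, n), (r, v, z, 2, y, r), (r, v, z, 32, c, b), (r, v, z, 32, c, r), (s, c, x, 17, s, b), (s, c, x, 17, s, u)}
σ[C ≠ n]: keep tuples satisfying C ≠ n → {(b, v, c, 2, y, n), (b, v, c, 2, y, r), (b, v, c, 32, c, b), (b, v, c, 32, c, r), (q, v, b, 2, y, n), (q, v, b, 2, y, r), (q, v, b, 32, c, b), (q, v, b, 32, c, r), (r, v, z, 2, y, n), (r, v, z, 2, y, r), (r, v, z, 32, c, b), (r, v, z, 32, c, r), (s, c, x, 17, s, b), (s, c, x, 17, s, u)}
σ[F ≠ b]: keep tuples satisfying F ≠ b → {(q, v, b, 2, y, n), (q, v, b, 2, y, r), (q, v, b, 32, c, b), (q, v, b, 32, c, r), (r, v, z, 2, y, n), (r, v, z, 2, y, r), (r, v, z, 32, c, b), (r, v, z, 32, c, r), (s, c, x, 17, s, b), (s, c, x, 17, s, u)}
π_{E, B} gives {(c, b), (c, u), (v, b), (v, n), (v, r)} (5 duplicate(s) eliminated).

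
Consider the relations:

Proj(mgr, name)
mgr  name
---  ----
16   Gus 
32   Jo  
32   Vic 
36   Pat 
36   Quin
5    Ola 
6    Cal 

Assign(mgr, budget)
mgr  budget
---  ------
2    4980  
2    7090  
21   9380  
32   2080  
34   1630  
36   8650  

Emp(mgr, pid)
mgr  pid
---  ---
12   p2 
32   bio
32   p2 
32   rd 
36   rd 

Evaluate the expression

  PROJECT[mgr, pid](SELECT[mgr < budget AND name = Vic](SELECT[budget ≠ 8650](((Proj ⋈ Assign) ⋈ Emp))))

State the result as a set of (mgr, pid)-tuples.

Proj ⋈ Assign (natural join on mgr): {(32, Jo, 2080), (32, Vic, 2080), (36, Pat, 8650), (36, Quin, 8650)}
(Proj ⋈ Assign) ⋈ Emp (natural join on mgr): {(32, Jo, 2080, bio), (32, Jo, 2080, p2), (32, Jo, 2080, rd), (32, Vic, 2080, bio), (32, Vic, 2080, p2), (32, Vic, 2080, rd), (36, Pat, 8650, rd), (36, Quin, 8650, rd)}
Apply σ_{budget ≠ 8650}; surviving tuples: {(32, Jo, 2080, bio), (32, Jo, 2080, p2), (32, Jo, 2080, rd), (32, Vic, 2080, bio), (32, Vic, 2080, p2), (32, Vic, 2080, rd)}
Apply σ_{mgr < budget AND name = Vic}; surviving tuples: {(32, Vic, 2080, bio), (32, Vic, 2080, p2), (32, Vic, 2080, rd)}
π[mgr, pid]: project onto (mgr, pid) → {(32, bio), (32, p2), (32, rd)}

{(32, bio), (32, p2), (32, rd)}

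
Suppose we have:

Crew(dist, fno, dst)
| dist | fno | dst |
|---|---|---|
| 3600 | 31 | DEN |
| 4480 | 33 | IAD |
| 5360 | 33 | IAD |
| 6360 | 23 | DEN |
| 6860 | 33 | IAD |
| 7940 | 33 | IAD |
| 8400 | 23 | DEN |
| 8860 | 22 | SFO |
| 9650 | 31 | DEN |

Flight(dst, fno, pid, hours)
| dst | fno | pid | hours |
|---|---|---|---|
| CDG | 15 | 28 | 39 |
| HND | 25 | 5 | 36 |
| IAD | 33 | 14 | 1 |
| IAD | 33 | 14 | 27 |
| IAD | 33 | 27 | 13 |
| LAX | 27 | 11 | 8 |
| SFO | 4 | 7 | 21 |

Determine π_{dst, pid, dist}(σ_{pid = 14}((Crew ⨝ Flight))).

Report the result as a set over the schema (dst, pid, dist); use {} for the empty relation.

Natural join on fno, dst: {(4480, 33, IAD, 14, 1), (4480, 33, IAD, 14, 27), (4480, 33, IAD, 27, 13), (5360, 33, IAD, 14, 1), (5360, 33, IAD, 14, 27), (5360, 33, IAD, 27, 13), (6860, 33, IAD, 14, 1), (6860, 33, IAD, 14, 27), (6860, 33, IAD, 27, 13), (7940, 33, IAD, 14, 1), (7940, 33, IAD, 14, 27), (7940, 33, IAD, 27, 13)}
Filtering on pid = 14 leaves {(4480, 33, IAD, 14, 1), (4480, 33, IAD, 14, 27), (5360, 33, IAD, 14, 1), (5360, 33, IAD, 14, 27), (6860, 33, IAD, 14, 1), (6860, 33, IAD, 14, 27), (7940, 33, IAD, 14, 1), (7940, 33, IAD, 14, 27)}.
Keep only column(s) dst, pid, dist (4 duplicate(s) eliminated): {(IAD, 14, 4480), (IAD, 14, 5360), (IAD, 14, 6860), (IAD, 14, 7940)}

{(IAD, 14, 4480), (IAD, 14, 5360), (IAD, 14, 6860), (IAD, 14, 7940)}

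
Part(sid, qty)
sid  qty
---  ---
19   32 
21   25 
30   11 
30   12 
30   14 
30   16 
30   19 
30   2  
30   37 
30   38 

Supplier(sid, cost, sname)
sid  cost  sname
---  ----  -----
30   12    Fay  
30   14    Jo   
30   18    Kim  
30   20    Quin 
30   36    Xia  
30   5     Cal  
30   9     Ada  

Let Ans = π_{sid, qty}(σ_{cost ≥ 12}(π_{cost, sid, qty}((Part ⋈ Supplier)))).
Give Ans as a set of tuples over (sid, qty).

{(30, 11), (30, 12), (30, 14), (30, 16), (30, 19), (30, 2), (30, 37), (30, 38)}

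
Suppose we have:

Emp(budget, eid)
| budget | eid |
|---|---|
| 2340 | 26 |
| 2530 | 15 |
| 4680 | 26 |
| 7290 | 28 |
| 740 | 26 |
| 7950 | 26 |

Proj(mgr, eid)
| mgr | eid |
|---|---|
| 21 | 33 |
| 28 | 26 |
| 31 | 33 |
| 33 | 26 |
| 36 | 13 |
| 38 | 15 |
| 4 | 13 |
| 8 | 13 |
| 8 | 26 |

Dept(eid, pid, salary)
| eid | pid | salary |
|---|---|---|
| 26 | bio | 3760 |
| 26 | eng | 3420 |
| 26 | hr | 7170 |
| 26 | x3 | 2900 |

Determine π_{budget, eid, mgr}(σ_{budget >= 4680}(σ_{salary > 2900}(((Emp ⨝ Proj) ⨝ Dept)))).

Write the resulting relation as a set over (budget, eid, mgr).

{(4680, 26, 28), (4680, 26, 33), (4680, 26, 8), (7950, 26, 28), (7950, 26, 33), (7950, 26, 8)}

Natural join on eid: {(2340, 26, 28), (2340, 26, 33), (2340, 26, 8), (2530, 15, 38), (4680, 26, 28), (4680, 26, 33), (4680, 26, 8), (740, 26, 28), (740, 26, 33), (740, 26, 8), (7950, 26, 28), (7950, 26, 33), (7950, 26, 8)}
Natural join on eid: {(2340, 26, 28, bio, 3760), (2340, 26, 28, eng, 3420), (2340, 26, 28, hr, 7170), (2340, 26, 28, x3, 2900), (2340, 26, 33, bio, 3760), (2340, 26, 33, eng, 3420), (2340, 26, 33, hr, 7170), (2340, 26, 33, x3, 2900), (2340, 26, 8, bio, 3760), (2340, 26, 8, eng, 3420), (2340, 26, 8, hr, 7170), (2340, 26, 8, x3, 2900), (4680, 26, 28, bio, 3760), (4680, 26, 28, eng, 3420), (4680, 26, 28, hr, 7170), (4680, 26, 28, x3, 2900), (4680, 26, 33, bio, 3760), (4680, 26, 33, eng, 3420), (4680, 26, 33, hr, 7170), (4680, 26, 33, x3, 2900), (4680, 26, 8, bio, 3760), (4680, 26, 8, eng, 3420), (4680, 26, 8, hr, 7170), (4680, 26, 8, x3, 2900), (740, 26, 28, bio, 3760), (740, 26, 28, eng, 3420), (740, 26, 28, hr, 7170), (740, 26, 28, x3, 2900), (740, 26, 33, bio, 3760), (740, 26, 33, eng, 3420), (740, 26, 33, hr, 7170), (740, 26, 33, x3, 2900), (740, 26, 8, bio, 3760), (740, 26, 8, eng, 3420), (740, 26, 8, hr, 7170), (740, 26, 8, x3, 2900), (7950, 26, 28, bio, 3760), (7950, 26, 28, eng, 3420), (7950, 26, 28, hr, 7170), (7950, 26, 28, x3, 2900), (7950, 26, 33, bio, 3760), (7950, 26, 33, eng, 3420), (7950, 26, 33, hr, 7170), (7950, 26, 33, x3, 2900), (7950, 26, 8, bio, 3760), (7950, 26, 8, eng, 3420), (7950, 26, 8, hr, 7170), (7950, 26, 8, x3, 2900)}
Apply σ_{salary > 2900}; surviving tuples: {(2340, 26, 28, bio, 3760), (2340, 26, 28, eng, 3420), (2340, 26, 28, hr, 7170), (2340, 26, 33, bio, 3760), (2340, 26, 33, eng, 3420), (2340, 26, 33, hr, 7170), (2340, 26, 8, bio, 3760), (2340, 26, 8, eng, 3420), (2340, 26, 8, hr, 7170), (4680, 26, 28, bio, 3760), (4680, 26, 28, eng, 3420), (4680, 26, 28, hr, 7170), (4680, 26, 33, bio, 3760), (4680, 26, 33, eng, 3420), (4680, 26, 33, hr, 7170), (4680, 26, 8, bio, 3760), (4680, 26, 8, eng, 3420), (4680, 26, 8, hr, 7170), (740, 26, 28, bio, 3760), (740, 26, 28, eng, 3420), (740, 26, 28, hr, 7170), (740, 26, 33, bio, 3760), (740, 26, 33, eng, 3420), (740, 26, 33, hr, 7170), (740, 26, 8, bio, 3760), (740, 26, 8, eng, 3420), (740, 26, 8, hr, 7170), (7950, 26, 28, bio, 3760), (7950, 26, 28, eng, 3420), (7950, 26, 28, hr, 7170), (7950, 26, 33, bio, 3760), (7950, 26, 33, eng, 3420), (7950, 26, 33, hr, 7170), (7950, 26, 8, bio, 3760), (7950, 26, 8, eng, 3420), (7950, 26, 8, hr, 7170)}
Apply σ_{budget >= 4680}; surviving tuples: {(4680, 26, 28, bio, 3760), (4680, 26, 28, eng, 3420), (4680, 26, 28, hr, 7170), (4680, 26, 33, bio, 3760), (4680, 26, 33, eng, 3420), (4680, 26, 33, hr, 7170), (4680, 26, 8, bio, 3760), (4680, 26, 8, eng, 3420), (4680, 26, 8, hr, 7170), (7950, 26, 28, bio, 3760), (7950, 26, 28, eng, 3420), (7950, 26, 28, hr, 7170), (7950, 26, 33, bio, 3760), (7950, 26, 33, eng, 3420), (7950, 26, 33, hr, 7170), (7950, 26, 8, bio, 3760), (7950, 26, 8, eng, 3420), (7950, 26, 8, hr, 7170)}
Projecting to budget, eid, mgr (12 duplicate(s) eliminated): {(4680, 26, 28), (4680, 26, 33), (4680, 26, 8), (7950, 26, 28), (7950, 26, 33), (7950, 26, 8)}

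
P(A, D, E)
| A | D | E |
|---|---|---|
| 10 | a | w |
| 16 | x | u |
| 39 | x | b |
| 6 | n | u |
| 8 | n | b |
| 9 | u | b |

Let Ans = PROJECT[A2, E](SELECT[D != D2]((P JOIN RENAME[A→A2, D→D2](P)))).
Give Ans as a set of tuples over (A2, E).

ρ[A→A2, D→D2]: schema becomes (A2, D2, E); tuples unchanged.
P ⋈ RENAME[A→A2, D→D2](P) (natural join on E): {(10, a, w, 10, a), (16, x, u, 16, x), (16, x, u, 6, n), (39, x, b, 39, x), (39, x, b, 8, n), (39, x, b, 9, u), (6, n, u, 16, x), (6, n, u, 6, n), (8, n, b, 39, x), (8, n, b, 8, n), (8, n, b, 9, u), (9, u, b, 39, x), (9, u, b, 8, n), (9, u, b, 9, u)}
Selection D != D2: {(16, x, u, 6, n), (39, x, b, 8, n), (39, x, b, 9, u), (6, n, u, 16, x), (8, n, b, 39, x), (8, n, b, 9, u), (9, u, b, 39, x), (9, u, b, 8, n)}
Projecting to A2, E (3 duplicate(s) eliminated): {(16, u), (39, b), (6, u), (8, b), (9, b)}

{(16, u), (39, b), (6, u), (8, b), (9, b)}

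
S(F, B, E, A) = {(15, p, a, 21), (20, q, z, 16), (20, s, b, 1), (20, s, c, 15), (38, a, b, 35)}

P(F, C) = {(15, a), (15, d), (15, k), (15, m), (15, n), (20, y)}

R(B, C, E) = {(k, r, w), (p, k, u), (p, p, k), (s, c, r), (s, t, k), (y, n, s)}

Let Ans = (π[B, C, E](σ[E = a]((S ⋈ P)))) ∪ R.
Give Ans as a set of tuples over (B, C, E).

{(k, r, w), (p, a, a), (p, d, a), (p, k, a), (p, k, u), (p, m, a), (p, n, a), (p, p, k), (s, c, r), (s, t, k), (y, n, s)}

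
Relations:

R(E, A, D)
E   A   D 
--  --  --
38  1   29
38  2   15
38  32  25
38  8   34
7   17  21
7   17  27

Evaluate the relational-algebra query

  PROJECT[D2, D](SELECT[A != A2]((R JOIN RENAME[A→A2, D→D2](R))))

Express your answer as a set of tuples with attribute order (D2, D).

{(15, 25), (15, 29), (15, 34), (25, 15), (25, 29), (25, 34), (29, 15), (29, 25), (29, 34), (34, 15), (34, 25), (34, 29)}

ρ[A→A2, D→D2]: schema becomes (E, A2, D2); tuples unchanged.
R ⋈ RENAME[A→A2, D→D2](R) (natural join on E): {(38, 1, 29, 1, 29), (38, 1, 29, 2, 15), (38, 1, 29, 32, 25), (38, 1, 29, 8, 34), (38, 2, 15, 1, 29), (38, 2, 15, 2, 15), (38, 2, 15, 32, 25), (38, 2, 15, 8, 34), (38, 32, 25, 1, 29), (38, 32, 25, 2, 15), (38, 32, 25, 32, 25), (38, 32, 25, 8, 34), (38, 8, 34, 1, 29), (38, 8, 34, 2, 15), (38, 8, 34, 32, 25), (38, 8, 34, 8, 34), (7, 17, 21, 17, 21), (7, 17, 21, 17, 27), (7, 17, 27, 17, 21), (7, 17, 27, 17, 27)}
Selection A != A2: {(38, 1, 29, 2, 15), (38, 1, 29, 32, 25), (38, 1, 29, 8, 34), (38, 2, 15, 1, 29), (38, 2, 15, 32, 25), (38, 2, 15, 8, 34), (38, 32, 25, 1, 29), (38, 32, 25, 2, 15), (38, 32, 25, 8, 34), (38, 8, 34, 1, 29), (38, 8, 34, 2, 15), (38, 8, 34, 32, 25)}
π_{D2, D} gives {(15, 25), (15, 29), (15, 34), (25, 15), (25, 29), (25, 34), (29, 15), (29, 25), (29, 34), (34, 15), (34, 25), (34, 29)}.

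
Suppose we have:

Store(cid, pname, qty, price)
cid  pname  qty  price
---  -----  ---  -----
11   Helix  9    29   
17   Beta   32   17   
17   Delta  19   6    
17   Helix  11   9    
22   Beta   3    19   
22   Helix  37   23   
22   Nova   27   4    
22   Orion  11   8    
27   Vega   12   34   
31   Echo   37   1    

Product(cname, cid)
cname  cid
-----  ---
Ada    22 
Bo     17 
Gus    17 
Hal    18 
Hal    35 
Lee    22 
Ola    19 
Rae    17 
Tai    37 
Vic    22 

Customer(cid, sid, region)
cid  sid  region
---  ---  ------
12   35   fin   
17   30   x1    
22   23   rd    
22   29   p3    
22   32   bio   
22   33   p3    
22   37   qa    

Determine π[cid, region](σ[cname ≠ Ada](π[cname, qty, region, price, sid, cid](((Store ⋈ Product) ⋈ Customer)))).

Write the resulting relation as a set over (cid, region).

{(17, x1), (22, bio), (22, p3), (22, qa), (22, rd)}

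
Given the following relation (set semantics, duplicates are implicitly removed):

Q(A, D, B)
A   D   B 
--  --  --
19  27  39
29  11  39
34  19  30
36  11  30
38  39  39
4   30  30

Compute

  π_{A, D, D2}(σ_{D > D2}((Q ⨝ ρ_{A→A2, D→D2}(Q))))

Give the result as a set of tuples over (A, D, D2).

ρ[A→A2, D→D2]: schema becomes (A2, D2, B); tuples unchanged.
Q ⋈ ρ_{A→A2, D→D2}(Q) (natural join on B): {(19, 27, 39, 19, 27), (19, 27, 39, 29, 11), (19, 27, 39, 38, 39), (29, 11, 39, 19, 27), (29, 11, 39, 29, 11), (29, 11, 39, 38, 39), (34, 19, 30, 34, 19), (34, 19, 30, 36, 11), (34, 19, 30, 4, 30), (36, 11, 30, 34, 19), (36, 11, 30, 36, 11), (36, 11, 30, 4, 30), (38, 39, 39, 19, 27), (38, 39, 39, 29, 11), (38, 39, 39, 38, 39), (4, 30, 30, 34, 19), (4, 30, 30, 36, 11), (4, 30, 30, 4, 30)}
Apply σ_{D > D2}; surviving tuples: {(19, 27, 39, 29, 11), (34, 19, 30, 36, 11), (38, 39, 39, 19, 27), (38, 39, 39, 29, 11), (4, 30, 30, 34, 19), (4, 30, 30, 36, 11)}
Projecting to A, D, D2: {(19, 27, 11), (34, 19, 11), (38, 39, 11), (38, 39, 27), (4, 30, 11), (4, 30, 19)}

{(19, 27, 11), (34, 19, 11), (38, 39, 11), (38, 39, 27), (4, 30, 11), (4, 30, 19)}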